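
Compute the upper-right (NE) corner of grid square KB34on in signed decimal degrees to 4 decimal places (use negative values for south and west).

-75.4167, 27.2500

Field K=10, B=1: +10·20° lon, +1·10° lat → SW at lon 20°, lat -80°.
Square 3, 4: +3·2° lon, +4·1° lat → SW at lon 26°, lat -76°.
Subsquare o=14, n=13: +14·0.0833333° lon, +13·0.0416667° lat → SW at lon 27.1667°, lat -75.4583°.
Cell spans 0.0833333° lon × 0.0416667° lat. NE corner is SW corner plus one full cell.
latitude -75.4167, longitude 27.2500.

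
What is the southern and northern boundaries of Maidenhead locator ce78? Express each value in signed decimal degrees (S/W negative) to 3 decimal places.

Field C=2, E=4: +2·20° lon, +4·10° lat → SW at lon -140°, lat -50°.
Square 7, 8: +7·2° lon, +8·1° lat → SW at lon -126°, lat -42°.
Cell spans 2° lon × 1° lat.
south -42.000, north -41.000.

-42.000, -41.000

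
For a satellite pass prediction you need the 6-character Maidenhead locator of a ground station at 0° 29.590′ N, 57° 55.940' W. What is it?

Shift to the Maidenhead origin (180°W, 90°S): lon 122.0677, lat 90.4932.
Field (20°×10°, letters A–R): lon ⌊122.0677/20⌋ = 6 → G; lat ⌊90.4932/10⌋ = 9 → J.
Square (2°×1°, digits 0–9): lon ⌊2.0677/2⌋ = 1; lat ⌊0.4932/1⌋ = 0.
Subsquare (5′×2.5′, letters a–x): lon ⌊0.0677/0.0833333⌋ = 0 → a; lat ⌊0.4932/0.0416667⌋ = 11 → l.

GJ10al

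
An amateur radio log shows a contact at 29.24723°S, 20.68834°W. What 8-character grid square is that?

HG90ps70

Add 180° to longitude and 90° to latitude: 159.31166, 60.75277.
Field: 159.31166/20 → 7 → H, 60.75277/10 → 6 → G; chars HG.
Square: 19.31166/2 → 9, 0.75277/1 → 0; chars 90.
Subsquare: 1.31166/0.0833333 → 15 → p, 0.75277/0.0416667 → 18 → s; chars ps.
Extended square: 0.06166/0.00833333 → 7, 0.00277/0.00416667 → 0; chars 70.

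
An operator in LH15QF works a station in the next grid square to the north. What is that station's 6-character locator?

LH15qg

Latitude subsquare f = 5; +1 → 6 = g.
The longitude characters are unchanged.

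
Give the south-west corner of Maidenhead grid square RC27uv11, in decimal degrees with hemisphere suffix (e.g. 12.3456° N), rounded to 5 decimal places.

62.12083° S, 165.67500° E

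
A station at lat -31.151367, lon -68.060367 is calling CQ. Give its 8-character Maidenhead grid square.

Offset from 180°W / 90°S: lon 111.93963°, lat 58.84863°.
Field: lon ⌊111.93963/20⌋ = 5 → F; lat ⌊58.84863/10⌋ = 5 → F.
Square: lon ⌊11.93963/2⌋ = 5; lat ⌊8.84863/1⌋ = 8.
Subsquare: lon ⌊1.93963/0.0833333⌋ = 23 → x; lat ⌊0.84863/0.0416667⌋ = 20 → u.
Extended square: lon ⌊0.02297/0.00833333⌋ = 2; lat ⌊0.01530/0.00416667⌋ = 3.

FF58xu23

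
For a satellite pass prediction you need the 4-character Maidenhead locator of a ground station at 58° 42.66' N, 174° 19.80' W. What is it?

AO28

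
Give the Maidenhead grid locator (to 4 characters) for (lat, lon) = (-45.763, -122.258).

CE84

Offset from 180°W / 90°S: lon 57.74°, lat 44.24°.
Field: lon ⌊57.74/20⌋ = 2 → C; lat ⌊44.24/10⌋ = 4 → E.
Square: lon ⌊17.74/2⌋ = 8; lat ⌊4.24/1⌋ = 4.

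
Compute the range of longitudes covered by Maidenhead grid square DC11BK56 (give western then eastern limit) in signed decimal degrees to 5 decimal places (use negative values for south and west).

-117.87500, -117.86667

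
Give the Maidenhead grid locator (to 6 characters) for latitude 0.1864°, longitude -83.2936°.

EJ80ie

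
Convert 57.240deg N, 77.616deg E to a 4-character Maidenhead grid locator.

Add 180° to longitude and 90° to latitude: 257.62, 147.24.
Field: 257.62/20 → 12 → M, 147.24/10 → 14 → O; chars MO.
Square: 17.62/2 → 8, 7.24/1 → 7; chars 87.

MO87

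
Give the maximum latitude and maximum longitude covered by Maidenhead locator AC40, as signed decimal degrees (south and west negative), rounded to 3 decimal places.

Field A=0, C=2: +0·20° lon, +2·10° lat → SW at lon -180°, lat -70°.
Square 4, 0: +4·2° lon, +0·1° lat → SW at lon -172°, lat -70°.
Cell spans 2° lon × 1° lat. NE corner is SW corner plus one full cell.
latitude -69.000, longitude -170.000.

-69.000, -170.000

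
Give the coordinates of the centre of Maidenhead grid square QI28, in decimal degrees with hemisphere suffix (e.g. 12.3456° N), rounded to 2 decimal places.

Field Q=16, I=8: +16·20° lon, +8·10° lat → SW at lon 140°, lat -10°.
Square 2, 8: +2·2° lon, +8·1° lat → SW at lon 144°, lat -2°.
Cell spans 2° lon × 1° lat. Centre is SW corner plus half of each.
latitude 1.50° S, longitude 145.00° E.

1.50° S, 145.00° E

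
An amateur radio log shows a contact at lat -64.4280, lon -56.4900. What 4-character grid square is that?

GC15

Shift to the Maidenhead origin (180°W, 90°S): lon 123.51, lat 25.57.
Field: 123.51/20 → 6 → G, 25.57/10 → 2 → C; chars GC.
Square: 3.51/2 → 1, 5.57/1 → 5; chars 15.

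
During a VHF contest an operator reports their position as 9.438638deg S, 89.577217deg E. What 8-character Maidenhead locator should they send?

Offset from 180°W / 90°S: lon 269.57722°, lat 80.56136°.
Field: 269.57722/20 → 13 → N, 80.56136/10 → 8 → I; chars NI.
Square: 9.57722/2 → 4, 0.56136/1 → 0; chars 40.
Subsquare: 1.57722/0.0833333 → 18 → s, 0.56136/0.0416667 → 13 → n; chars sn.
Extended square: 0.07722/0.00833333 → 9, 0.01970/0.00416667 → 4; chars 94.

NI40sn94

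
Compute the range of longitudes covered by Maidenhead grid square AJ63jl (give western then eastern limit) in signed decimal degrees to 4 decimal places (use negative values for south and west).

-167.2500, -167.1667

Field A=0, J=9: +0·20° lon, +9·10° lat → SW at lon -180°, lat 0°.
Square 6, 3: +6·2° lon, +3·1° lat → SW at lon -168°, lat 3°.
Subsquare j=9, l=11: +9·0.0833333° lon, +11·0.0416667° lat → SW at lon -167.25°, lat 3.45833°.
Cell spans 0.0833333° lon × 0.0416667° lat.
west -167.2500, east -167.1667.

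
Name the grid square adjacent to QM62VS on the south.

QM62vr

Latitude subsquare s = 18; −1 → 17 = r.
The longitude characters are unchanged.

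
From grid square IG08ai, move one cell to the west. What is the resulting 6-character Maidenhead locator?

Longitude subsquare a = 0; −1 → -1, wraps to 23 = x, carry into square.
Longitude square 0; −1 → -1, wraps to 9, carry into field.
Longitude field I = 8; −1 → 7 = H.
The latitude characters are unchanged.

HG98xi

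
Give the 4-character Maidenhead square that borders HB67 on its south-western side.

Longitude square 6; −1 → 5.
Latitude square 7; −1 → 6.

HB56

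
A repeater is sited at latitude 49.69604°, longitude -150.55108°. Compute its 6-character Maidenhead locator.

BN49rq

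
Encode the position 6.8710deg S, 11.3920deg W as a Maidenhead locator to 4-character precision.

II43

Shift to the Maidenhead origin (180°W, 90°S): lon 168.61, lat 83.13.
Field: lon ⌊168.61/20⌋ = 8 → I; lat ⌊83.13/10⌋ = 8 → I.
Square: lon ⌊8.61/2⌋ = 4; lat ⌊3.13/1⌋ = 3.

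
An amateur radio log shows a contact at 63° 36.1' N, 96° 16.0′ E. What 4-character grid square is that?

NP83

Shift to the Maidenhead origin (180°W, 90°S): lon 276.27, lat 153.60.
Field: 276.27/20 → 13 → N, 153.60/10 → 15 → P; chars NP.
Square: 16.27/2 → 8, 3.60/1 → 3; chars 83.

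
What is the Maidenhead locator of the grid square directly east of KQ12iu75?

KQ12iu85

Longitude extended square 7; +1 → 8.
The latitude characters are unchanged.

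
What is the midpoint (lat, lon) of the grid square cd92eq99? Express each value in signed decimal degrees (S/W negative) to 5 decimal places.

-57.29375, -121.58750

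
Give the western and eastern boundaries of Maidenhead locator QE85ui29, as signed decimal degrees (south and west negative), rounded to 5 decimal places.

Field Q=16, E=4: +16·20° lon, +4·10° lat → SW at lon 140°, lat -50°.
Square 8, 5: +8·2° lon, +5·1° lat → SW at lon 156°, lat -45°.
Subsquare u=20, i=8: +20·0.0833333° lon, +8·0.0416667° lat → SW at lon 157.667°, lat -44.6667°.
Extended square 2, 9: +2·0.00833333° lon, +9·0.00416667° lat → SW at lon 157.683°, lat -44.6292°.
Cell spans 0.00833333° lon × 0.00416667° lat.
west 157.68333, east 157.69167.

157.68333, 157.69167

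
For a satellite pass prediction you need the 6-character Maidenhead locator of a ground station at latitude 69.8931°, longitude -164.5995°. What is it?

AP79qv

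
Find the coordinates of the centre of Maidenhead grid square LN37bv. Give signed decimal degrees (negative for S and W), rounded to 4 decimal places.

47.8958, 46.1250

Field L=11, N=13: +11·20° lon, +13·10° lat → SW at lon 40°, lat 40°.
Square 3, 7: +3·2° lon, +7·1° lat → SW at lon 46°, lat 47°.
Subsquare b=1, v=21: +1·0.0833333° lon, +21·0.0416667° lat → SW at lon 46.0833°, lat 47.875°.
Cell spans 0.0833333° lon × 0.0416667° lat. Centre is SW corner plus half of each.
latitude 47.8958, longitude 46.1250.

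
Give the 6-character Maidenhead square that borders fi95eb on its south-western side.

FI95da

Longitude subsquare e = 4; −1 → 3 = d.
Latitude subsquare b = 1; −1 → 0 = a.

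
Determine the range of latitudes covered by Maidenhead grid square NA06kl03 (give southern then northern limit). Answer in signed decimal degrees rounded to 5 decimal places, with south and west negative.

-83.52917, -83.52500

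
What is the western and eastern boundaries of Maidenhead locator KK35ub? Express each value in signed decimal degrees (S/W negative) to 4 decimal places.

Field K=10, K=10: +10·20° lon, +10·10° lat → SW at lon 20°, lat 10°.
Square 3, 5: +3·2° lon, +5·1° lat → SW at lon 26°, lat 15°.
Subsquare u=20, b=1: +20·0.0833333° lon, +1·0.0416667° lat → SW at lon 27.6667°, lat 15.0417°.
Cell spans 0.0833333° lon × 0.0416667° lat.
west 27.6667, east 27.7500.

27.6667, 27.7500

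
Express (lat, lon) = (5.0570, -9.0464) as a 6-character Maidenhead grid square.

Shift to the Maidenhead origin (180°W, 90°S): lon 170.9536, lat 95.0570.
Field (20°×10°, letters A–R): lon ⌊170.9536/20⌋ = 8 → I; lat ⌊95.0570/10⌋ = 9 → J.
Square (2°×1°, digits 0–9): lon ⌊10.9536/2⌋ = 5; lat ⌊5.0570/1⌋ = 5.
Subsquare (5′×2.5′, letters a–x): lon ⌊0.9536/0.0833333⌋ = 11 → l; lat ⌊0.0570/0.0416667⌋ = 1 → b.

IJ55lb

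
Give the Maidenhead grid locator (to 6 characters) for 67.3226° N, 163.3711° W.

Shift to the Maidenhead origin (180°W, 90°S): lon 16.6289, lat 157.3226.
Field: lon ⌊16.6289/20⌋ = 0 → A; lat ⌊157.3226/10⌋ = 15 → P.
Square: lon ⌊16.6289/2⌋ = 8; lat ⌊7.3226/1⌋ = 7.
Subsquare: lon ⌊0.6289/0.0833333⌋ = 7 → h; lat ⌊0.3226/0.0416667⌋ = 7 → h.

AP87hh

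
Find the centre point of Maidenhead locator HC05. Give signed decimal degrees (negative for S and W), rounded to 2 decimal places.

Field H=7, C=2: +7·20° lon, +2·10° lat → SW at lon -40°, lat -70°.
Square 0, 5: +0·2° lon, +5·1° lat → SW at lon -40°, lat -65°.
Cell spans 2° lon × 1° lat. Centre is SW corner plus half of each.
latitude -64.50, longitude -39.00.

-64.50, -39.00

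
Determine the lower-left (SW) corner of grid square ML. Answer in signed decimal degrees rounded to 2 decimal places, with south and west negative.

20.00, 60.00

Field M=12, L=11: +12·20° lon, +11·10° lat → SW at lon 60°, lat 20°.
latitude 20.00, longitude 60.00.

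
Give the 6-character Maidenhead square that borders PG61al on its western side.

PG51xl

Longitude subsquare a = 0; −1 → -1, wraps to 23 = x, carry into square.
Longitude square 6; −1 → 5.
The latitude characters are unchanged.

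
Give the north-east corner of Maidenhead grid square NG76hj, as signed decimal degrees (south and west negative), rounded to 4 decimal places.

-23.5833, 94.6667

Field N=13, G=6: +13·20° lon, +6·10° lat → SW at lon 80°, lat -30°.
Square 7, 6: +7·2° lon, +6·1° lat → SW at lon 94°, lat -24°.
Subsquare h=7, j=9: +7·0.0833333° lon, +9·0.0416667° lat → SW at lon 94.5833°, lat -23.625°.
Cell spans 0.0833333° lon × 0.0416667° lat. NE corner is SW corner plus one full cell.
latitude -23.5833, longitude 94.6667.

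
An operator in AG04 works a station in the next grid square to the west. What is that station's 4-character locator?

Longitude square 0; −1 → -1, wraps to 9, carry into field.
Longitude field A = 0; −1 → -1, wraps to 17 = R, wrapping around the antimeridian.
The latitude characters are unchanged.

RG94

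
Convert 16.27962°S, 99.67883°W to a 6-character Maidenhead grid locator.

EH03dr

Shift to the Maidenhead origin (180°W, 90°S): lon 80.3212, lat 73.7204.
Field: 80.3212/20 → 4 → E, 73.7204/10 → 7 → H; chars EH.
Square: 0.3212/2 → 0, 3.7204/1 → 3; chars 03.
Subsquare: 0.3212/0.0833333 → 3 → d, 0.7204/0.0416667 → 17 → r; chars dr.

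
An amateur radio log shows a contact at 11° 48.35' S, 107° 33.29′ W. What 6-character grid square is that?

Offset from 180°W / 90°S: lon 72.4452°, lat 78.1942°.
Field: 72.4452/20 → 3 → D, 78.1942/10 → 7 → H; chars DH.
Square: 12.4452/2 → 6, 8.1942/1 → 8; chars 68.
Subsquare: 0.4452/0.0833333 → 5 → f, 0.1942/0.0416667 → 4 → e; chars fe.

DH68fe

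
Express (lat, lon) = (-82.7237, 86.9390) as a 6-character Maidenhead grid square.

NA37lg

Offset from 180°W / 90°S: lon 266.9390°, lat 7.2763°.
Field: lon ⌊266.9390/20⌋ = 13 → N; lat ⌊7.2763/10⌋ = 0 → A.
Square: lon ⌊6.9390/2⌋ = 3; lat ⌊7.2763/1⌋ = 7.
Subsquare: lon ⌊0.9390/0.0833333⌋ = 11 → l; lat ⌊0.2763/0.0416667⌋ = 6 → g.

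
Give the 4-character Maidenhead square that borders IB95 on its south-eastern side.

Longitude square 9; +1 → 10, wraps to 0, carry into field.
Longitude field I = 8; +1 → 9 = J.
Latitude square 5; −1 → 4.

JB04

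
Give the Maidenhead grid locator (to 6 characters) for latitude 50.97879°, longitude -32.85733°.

HO30nx

Add 180° to longitude and 90° to latitude: 147.1427, 140.9788.
Field: lon ⌊147.1427/20⌋ = 7 → H; lat ⌊140.9788/10⌋ = 14 → O.
Square: lon ⌊7.1427/2⌋ = 3; lat ⌊0.9788/1⌋ = 0.
Subsquare: lon ⌊1.1427/0.0833333⌋ = 13 → n; lat ⌊0.9788/0.0416667⌋ = 23 → x.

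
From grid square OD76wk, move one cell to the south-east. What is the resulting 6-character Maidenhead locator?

OD76xj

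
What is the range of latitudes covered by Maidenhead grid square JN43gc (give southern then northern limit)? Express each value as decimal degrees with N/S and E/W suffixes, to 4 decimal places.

Field J=9, N=13: +9·20° lon, +13·10° lat → SW at lon 0°, lat 40°.
Square 4, 3: +4·2° lon, +3·1° lat → SW at lon 8°, lat 43°.
Subsquare g=6, c=2: +6·0.0833333° lon, +2·0.0416667° lat → SW at lon 8.5°, lat 43.0833°.
Cell spans 0.0833333° lon × 0.0416667° lat.
south 43.0833° N, north 43.1250° N.

43.0833° N, 43.1250° N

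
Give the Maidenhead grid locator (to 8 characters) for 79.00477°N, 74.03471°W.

FQ29xa51

Offset from 180°W / 90°S: lon 105.96529°, lat 169.00477°.
Field: 105.96529/20 → 5 → F, 169.00477/10 → 16 → Q; chars FQ.
Square: 5.96529/2 → 2, 9.00477/1 → 9; chars 29.
Subsquare: 1.96529/0.0833333 → 23 → x, 0.00477/0.0416667 → 0 → a; chars xa.
Extended square: 0.04862/0.00833333 → 5, 0.00477/0.00416667 → 1; chars 51.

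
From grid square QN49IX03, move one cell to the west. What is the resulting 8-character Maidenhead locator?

QN49hx93

Longitude extended square 0; −1 → -1, wraps to 9, carry into subsquare.
Longitude subsquare i = 8; −1 → 7 = h.
The latitude characters are unchanged.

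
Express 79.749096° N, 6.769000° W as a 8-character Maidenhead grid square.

Offset from 180°W / 90°S: lon 173.23100°, lat 169.74910°.
Field (20°×10°, letters A–R): 173.23100/20 → 8 → I, 169.74910/10 → 16 → Q; chars IQ.
Square (2°×1°, digits 0–9): 13.23100/2 → 6, 9.74910/1 → 9; chars 69.
Subsquare (5′×2.5′, letters a–x): 1.23100/0.0833333 → 14 → o, 0.74910/0.0416667 → 17 → r; chars or.
Extended square (30″×15″, digits 0–9): 0.06433/0.00833333 → 7, 0.04076/0.00416667 → 9; chars 79.

IQ69or79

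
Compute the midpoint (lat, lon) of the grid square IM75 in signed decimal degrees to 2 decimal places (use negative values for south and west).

35.50, -5.00

Field I=8, M=12: +8·20° lon, +12·10° lat → SW at lon -20°, lat 30°.
Square 7, 5: +7·2° lon, +5·1° lat → SW at lon -6°, lat 35°.
Cell spans 2° lon × 1° lat. Centre is SW corner plus half of each.
latitude 35.50, longitude -5.00.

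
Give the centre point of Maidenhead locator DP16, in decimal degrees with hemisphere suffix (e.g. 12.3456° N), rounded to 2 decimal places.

66.50° N, 117.00° W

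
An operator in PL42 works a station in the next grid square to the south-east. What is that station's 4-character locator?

PL51

Longitude square 4; +1 → 5.
Latitude square 2; −1 → 1.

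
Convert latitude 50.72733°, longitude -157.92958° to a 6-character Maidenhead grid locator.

BO10ar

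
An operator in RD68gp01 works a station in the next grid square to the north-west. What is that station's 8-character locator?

RD68fp92

Longitude extended square 0; −1 → -1, wraps to 9, carry into subsquare.
Longitude subsquare g = 6; −1 → 5 = f.
Latitude extended square 1; +1 → 2.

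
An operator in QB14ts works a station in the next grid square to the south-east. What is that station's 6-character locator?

QB14ur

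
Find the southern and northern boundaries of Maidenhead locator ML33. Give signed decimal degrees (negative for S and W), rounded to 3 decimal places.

23.000, 24.000

Field M=12, L=11: +12·20° lon, +11·10° lat → SW at lon 60°, lat 20°.
Square 3, 3: +3·2° lon, +3·1° lat → SW at lon 66°, lat 23°.
Cell spans 2° lon × 1° lat.
south 23.000, north 24.000.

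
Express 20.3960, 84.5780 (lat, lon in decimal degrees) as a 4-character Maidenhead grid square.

NL20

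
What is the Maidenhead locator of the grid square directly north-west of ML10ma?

ML10lb

Longitude subsquare m = 12; −1 → 11 = l.
Latitude subsquare a = 0; +1 → 1 = b.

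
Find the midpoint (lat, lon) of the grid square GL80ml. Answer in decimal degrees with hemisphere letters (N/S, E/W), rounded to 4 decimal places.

Field G=6, L=11: +6·20° lon, +11·10° lat → SW at lon -60°, lat 20°.
Square 8, 0: +8·2° lon, +0·1° lat → SW at lon -44°, lat 20°.
Subsquare m=12, l=11: +12·0.0833333° lon, +11·0.0416667° lat → SW at lon -43°, lat 20.4583°.
Cell spans 0.0833333° lon × 0.0416667° lat. Centre is SW corner plus half of each.
latitude 20.4792° N, longitude 42.9583° W.

20.4792° N, 42.9583° W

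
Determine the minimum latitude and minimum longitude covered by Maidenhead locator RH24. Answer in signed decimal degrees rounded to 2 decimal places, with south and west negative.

-16.00, 164.00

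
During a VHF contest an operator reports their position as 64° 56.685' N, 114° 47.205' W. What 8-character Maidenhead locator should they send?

Offset from 180°W / 90°S: lon 65.21325°, lat 154.94475°.
Field: 65.21325/20 → 3 → D, 154.94475/10 → 15 → P; chars DP.
Square: 5.21325/2 → 2, 4.94475/1 → 4; chars 24.
Subsquare: 1.21325/0.0833333 → 14 → o, 0.94475/0.0416667 → 22 → w; chars ow.
Extended square: 0.04658/0.00833333 → 5, 0.02808/0.00416667 → 6; chars 56.

DP24ow56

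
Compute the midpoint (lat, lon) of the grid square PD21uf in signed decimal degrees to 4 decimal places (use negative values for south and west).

-58.7708, 125.7083

Field P=15, D=3: +15·20° lon, +3·10° lat → SW at lon 120°, lat -60°.
Square 2, 1: +2·2° lon, +1·1° lat → SW at lon 124°, lat -59°.
Subsquare u=20, f=5: +20·0.0833333° lon, +5·0.0416667° lat → SW at lon 125.667°, lat -58.7917°.
Cell spans 0.0833333° lon × 0.0416667° lat. Centre is SW corner plus half of each.
latitude -58.7708, longitude 125.7083.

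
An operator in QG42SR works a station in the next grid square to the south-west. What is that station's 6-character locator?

QG42rq

Longitude subsquare s = 18; −1 → 17 = r.
Latitude subsquare r = 17; −1 → 16 = q.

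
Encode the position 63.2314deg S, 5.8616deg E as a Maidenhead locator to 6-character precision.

JC26ws

Offset from 180°W / 90°S: lon 185.8616°, lat 26.7686°.
Field: lon ⌊185.8616/20⌋ = 9 → J; lat ⌊26.7686/10⌋ = 2 → C.
Square: lon ⌊5.8616/2⌋ = 2; lat ⌊6.7686/1⌋ = 6.
Subsquare: lon ⌊1.8616/0.0833333⌋ = 22 → w; lat ⌊0.7686/0.0416667⌋ = 18 → s.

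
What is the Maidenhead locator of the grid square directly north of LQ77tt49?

Latitude extended square 9; +1 → 10, wraps to 0, carry into subsquare.
Latitude subsquare t = 19; +1 → 20 = u.
The longitude characters are unchanged.

LQ77tu40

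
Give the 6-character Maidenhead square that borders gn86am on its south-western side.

GN76xl

Longitude subsquare a = 0; −1 → -1, wraps to 23 = x, carry into square.
Longitude square 8; −1 → 7.
Latitude subsquare m = 12; −1 → 11 = l.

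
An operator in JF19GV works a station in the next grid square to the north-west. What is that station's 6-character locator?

JF19fw

Longitude subsquare g = 6; −1 → 5 = f.
Latitude subsquare v = 21; +1 → 22 = w.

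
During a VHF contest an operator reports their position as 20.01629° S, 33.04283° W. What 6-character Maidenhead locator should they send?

HG39lx

Offset from 180°W / 90°S: lon 146.9572°, lat 69.9837°.
Field: 146.9572/20 → 7 → H, 69.9837/10 → 6 → G; chars HG.
Square: 6.9572/2 → 3, 9.9837/1 → 9; chars 39.
Subsquare: 0.9572/0.0833333 → 11 → l, 0.9837/0.0416667 → 23 → x; chars lx.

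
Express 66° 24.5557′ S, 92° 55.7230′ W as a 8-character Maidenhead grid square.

Shift to the Maidenhead origin (180°W, 90°S): lon 87.07128, lat 23.59074.
Field: lon ⌊87.07128/20⌋ = 4 → E; lat ⌊23.59074/10⌋ = 2 → C.
Square: lon ⌊7.07128/2⌋ = 3; lat ⌊3.59074/1⌋ = 3.
Subsquare: lon ⌊1.07128/0.0833333⌋ = 12 → m; lat ⌊0.59074/0.0416667⌋ = 14 → o.
Extended square: lon ⌊0.07128/0.00833333⌋ = 8; lat ⌊0.00741/0.00416667⌋ = 1.

EC33mo81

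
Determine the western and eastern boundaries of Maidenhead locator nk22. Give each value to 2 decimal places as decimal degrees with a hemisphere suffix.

Field N=13, K=10: +13·20° lon, +10·10° lat → SW at lon 80°, lat 10°.
Square 2, 2: +2·2° lon, +2·1° lat → SW at lon 84°, lat 12°.
Cell spans 2° lon × 1° lat.
west 84.00° E, east 86.00° E.

84.00° E, 86.00° E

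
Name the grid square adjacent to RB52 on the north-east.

RB63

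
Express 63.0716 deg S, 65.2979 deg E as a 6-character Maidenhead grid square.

Shift to the Maidenhead origin (180°W, 90°S): lon 245.2979, lat 26.9284.
Field: 245.2979/20 → 12 → M, 26.9284/10 → 2 → C; chars MC.
Square: 5.2979/2 → 2, 6.9284/1 → 6; chars 26.
Subsquare: 1.2979/0.0833333 → 15 → p, 0.9284/0.0416667 → 22 → w; chars pw.

MC26pw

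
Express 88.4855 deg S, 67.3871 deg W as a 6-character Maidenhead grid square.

FA61hm

Offset from 180°W / 90°S: lon 112.6129°, lat 1.5145°.
Field: 112.6129/20 → 5 → F, 1.5145/10 → 0 → A; chars FA.
Square: 12.6129/2 → 6, 1.5145/1 → 1; chars 61.
Subsquare: 0.6129/0.0833333 → 7 → h, 0.5145/0.0416667 → 12 → m; chars hm.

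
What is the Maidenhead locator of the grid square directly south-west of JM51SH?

Longitude subsquare s = 18; −1 → 17 = r.
Latitude subsquare h = 7; −1 → 6 = g.

JM51rg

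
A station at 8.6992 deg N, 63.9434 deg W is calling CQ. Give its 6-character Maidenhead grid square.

FJ88aq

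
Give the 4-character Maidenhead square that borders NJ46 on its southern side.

Latitude square 6; −1 → 5.
The longitude characters are unchanged.

NJ45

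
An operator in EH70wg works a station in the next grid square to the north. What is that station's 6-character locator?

EH70wh

Latitude subsquare g = 6; +1 → 7 = h.
The longitude characters are unchanged.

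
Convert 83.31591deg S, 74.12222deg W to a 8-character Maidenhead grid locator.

Add 180° to longitude and 90° to latitude: 105.87778, 6.68409.
Field: lon ⌊105.87778/20⌋ = 5 → F; lat ⌊6.68409/10⌋ = 0 → A.
Square: lon ⌊5.87778/2⌋ = 2; lat ⌊6.68409/1⌋ = 6.
Subsquare: lon ⌊1.87778/0.0833333⌋ = 22 → w; lat ⌊0.68409/0.0416667⌋ = 16 → q.
Extended square: lon ⌊0.04445/0.00833333⌋ = 5; lat ⌊0.01742/0.00416667⌋ = 4.

FA26wq54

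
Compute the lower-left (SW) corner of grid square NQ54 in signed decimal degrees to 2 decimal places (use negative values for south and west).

Field N=13, Q=16: +13·20° lon, +16·10° lat → SW at lon 80°, lat 70°.
Square 5, 4: +5·2° lon, +4·1° lat → SW at lon 90°, lat 74°.
latitude 74.00, longitude 90.00.

74.00, 90.00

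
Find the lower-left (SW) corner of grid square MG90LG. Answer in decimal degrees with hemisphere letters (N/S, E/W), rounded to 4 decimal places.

29.7500° S, 78.9167° E

Field M=12, G=6: +12·20° lon, +6·10° lat → SW at lon 60°, lat -30°.
Square 9, 0: +9·2° lon, +0·1° lat → SW at lon 78°, lat -30°.
Subsquare l=11, g=6: +11·0.0833333° lon, +6·0.0416667° lat → SW at lon 78.9167°, lat -29.75°.
latitude 29.7500° S, longitude 78.9167° E.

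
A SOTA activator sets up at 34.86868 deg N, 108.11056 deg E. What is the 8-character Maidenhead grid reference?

OM44bu38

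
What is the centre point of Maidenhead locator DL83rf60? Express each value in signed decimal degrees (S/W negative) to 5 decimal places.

23.21042, -102.52917

Field D=3, L=11: +3·20° lon, +11·10° lat → SW at lon -120°, lat 20°.
Square 8, 3: +8·2° lon, +3·1° lat → SW at lon -104°, lat 23°.
Subsquare r=17, f=5: +17·0.0833333° lon, +5·0.0416667° lat → SW at lon -102.583°, lat 23.2083°.
Extended square 6, 0: +6·0.00833333° lon, +0·0.00416667° lat → SW at lon -102.533°, lat 23.2083°.
Cell spans 0.00833333° lon × 0.00416667° lat. Centre is SW corner plus half of each.
latitude 23.21042, longitude -102.52917.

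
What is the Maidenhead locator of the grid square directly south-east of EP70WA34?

EP70wa43

Longitude extended square 3; +1 → 4.
Latitude extended square 4; −1 → 3.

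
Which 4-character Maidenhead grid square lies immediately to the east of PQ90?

QQ00

Longitude square 9; +1 → 10, wraps to 0, carry into field.
Longitude field P = 15; +1 → 16 = Q.
The latitude characters are unchanged.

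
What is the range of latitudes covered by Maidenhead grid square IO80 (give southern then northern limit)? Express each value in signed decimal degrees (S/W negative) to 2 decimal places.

50.00, 51.00

Field I=8, O=14: +8·20° lon, +14·10° lat → SW at lon -20°, lat 50°.
Square 8, 0: +8·2° lon, +0·1° lat → SW at lon -4°, lat 50°.
Cell spans 2° lon × 1° lat.
south 50.00, north 51.00.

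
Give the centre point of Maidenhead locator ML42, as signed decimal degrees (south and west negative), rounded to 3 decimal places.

22.500, 69.000

Field M=12, L=11: +12·20° lon, +11·10° lat → SW at lon 60°, lat 20°.
Square 4, 2: +4·2° lon, +2·1° lat → SW at lon 68°, lat 22°.
Cell spans 2° lon × 1° lat. Centre is SW corner plus half of each.
latitude 22.500, longitude 69.000.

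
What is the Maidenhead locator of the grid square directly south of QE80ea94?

Latitude extended square 4; −1 → 3.
The longitude characters are unchanged.

QE80ea93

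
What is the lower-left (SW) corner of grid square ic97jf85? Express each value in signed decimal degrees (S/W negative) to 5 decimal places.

Field I=8, C=2: +8·20° lon, +2·10° lat → SW at lon -20°, lat -70°.
Square 9, 7: +9·2° lon, +7·1° lat → SW at lon -2°, lat -63°.
Subsquare j=9, f=5: +9·0.0833333° lon, +5·0.0416667° lat → SW at lon -1.25°, lat -62.7917°.
Extended square 8, 5: +8·0.00833333° lon, +5·0.00416667° lat → SW at lon -1.18333°, lat -62.7708°.
latitude -62.77083, longitude -1.18333.

-62.77083, -1.18333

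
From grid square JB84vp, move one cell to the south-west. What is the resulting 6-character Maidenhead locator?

Longitude subsquare v = 21; −1 → 20 = u.
Latitude subsquare p = 15; −1 → 14 = o.

JB84uo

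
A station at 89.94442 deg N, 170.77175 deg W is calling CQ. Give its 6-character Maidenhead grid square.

AR49ow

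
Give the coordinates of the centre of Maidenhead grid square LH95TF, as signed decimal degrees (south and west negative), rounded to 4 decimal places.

-14.7708, 59.6250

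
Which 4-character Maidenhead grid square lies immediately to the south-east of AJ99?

Longitude square 9; +1 → 10, wraps to 0, carry into field.
Longitude field A = 0; +1 → 1 = B.
Latitude square 9; −1 → 8.

BJ08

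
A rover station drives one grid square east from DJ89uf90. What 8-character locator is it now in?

DJ89vf00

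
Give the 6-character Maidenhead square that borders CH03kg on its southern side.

Latitude subsquare g = 6; −1 → 5 = f.
The longitude characters are unchanged.

CH03kf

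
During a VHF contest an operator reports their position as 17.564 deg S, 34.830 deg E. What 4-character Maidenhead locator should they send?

KH72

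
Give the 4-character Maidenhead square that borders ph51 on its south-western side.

Longitude square 5; −1 → 4.
Latitude square 1; −1 → 0.

PH40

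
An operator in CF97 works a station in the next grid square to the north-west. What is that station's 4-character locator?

Longitude square 9; −1 → 8.
Latitude square 7; +1 → 8.

CF88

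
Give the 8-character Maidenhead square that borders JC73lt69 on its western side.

JC73lt59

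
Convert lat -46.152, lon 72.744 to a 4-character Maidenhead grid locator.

Offset from 180°W / 90°S: lon 252.74°, lat 43.85°.
Field: 252.74/20 → 12 → M, 43.85/10 → 4 → E; chars ME.
Square: 12.74/2 → 6, 3.85/1 → 3; chars 63.

ME63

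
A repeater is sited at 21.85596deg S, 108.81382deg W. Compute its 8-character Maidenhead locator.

Shift to the Maidenhead origin (180°W, 90°S): lon 71.18618, lat 68.14404.
Field: lon ⌊71.18618/20⌋ = 3 → D; lat ⌊68.14404/10⌋ = 6 → G.
Square: lon ⌊11.18618/2⌋ = 5; lat ⌊8.14404/1⌋ = 8.
Subsquare: lon ⌊1.18618/0.0833333⌋ = 14 → o; lat ⌊0.14404/0.0416667⌋ = 3 → d.
Extended square: lon ⌊0.01951/0.00833333⌋ = 2; lat ⌊0.01904/0.00416667⌋ = 4.

DG58od24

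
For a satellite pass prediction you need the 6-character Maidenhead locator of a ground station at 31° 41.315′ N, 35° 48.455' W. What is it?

Shift to the Maidenhead origin (180°W, 90°S): lon 144.1924, lat 121.6886.
Field: lon ⌊144.1924/20⌋ = 7 → H; lat ⌊121.6886/10⌋ = 12 → M.
Square: lon ⌊4.1924/2⌋ = 2; lat ⌊1.6886/1⌋ = 1.
Subsquare: lon ⌊0.1924/0.0833333⌋ = 2 → c; lat ⌊0.6886/0.0416667⌋ = 16 → q.

HM21cq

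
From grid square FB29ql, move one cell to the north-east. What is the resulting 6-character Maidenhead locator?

FB29rm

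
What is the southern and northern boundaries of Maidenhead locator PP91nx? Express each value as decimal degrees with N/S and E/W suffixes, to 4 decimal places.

Field P=15, P=15: +15·20° lon, +15·10° lat → SW at lon 120°, lat 60°.
Square 9, 1: +9·2° lon, +1·1° lat → SW at lon 138°, lat 61°.
Subsquare n=13, x=23: +13·0.0833333° lon, +23·0.0416667° lat → SW at lon 139.083°, lat 61.9583°.
Cell spans 0.0833333° lon × 0.0416667° lat.
south 61.9583° N, north 62.0000° N.

61.9583° N, 62.0000° N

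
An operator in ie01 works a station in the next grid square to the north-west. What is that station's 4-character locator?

Longitude square 0; −1 → -1, wraps to 9, carry into field.
Longitude field I = 8; −1 → 7 = H.
Latitude square 1; +1 → 2.

HE92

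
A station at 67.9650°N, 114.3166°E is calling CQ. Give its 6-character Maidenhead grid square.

OP77dx

Offset from 180°W / 90°S: lon 294.3166°, lat 157.9650°.
Field (20°×10°, letters A–R): lon ⌊294.3166/20⌋ = 14 → O; lat ⌊157.9650/10⌋ = 15 → P.
Square (2°×1°, digits 0–9): lon ⌊14.3166/2⌋ = 7; lat ⌊7.9650/1⌋ = 7.
Subsquare (5′×2.5′, letters a–x): lon ⌊0.3166/0.0833333⌋ = 3 → d; lat ⌊0.9650/0.0416667⌋ = 23 → x.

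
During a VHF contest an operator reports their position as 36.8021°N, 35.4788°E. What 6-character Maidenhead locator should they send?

KM76rt

Add 180° to longitude and 90° to latitude: 215.4788, 126.8021.
Field: lon ⌊215.4788/20⌋ = 10 → K; lat ⌊126.8021/10⌋ = 12 → M.
Square: lon ⌊15.4788/2⌋ = 7; lat ⌊6.8021/1⌋ = 6.
Subsquare: lon ⌊1.4788/0.0833333⌋ = 17 → r; lat ⌊0.8021/0.0416667⌋ = 19 → t.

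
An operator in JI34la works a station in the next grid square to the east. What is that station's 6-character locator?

JI34ma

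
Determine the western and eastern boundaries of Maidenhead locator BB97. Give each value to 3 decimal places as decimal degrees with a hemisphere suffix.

Field B=1, B=1: +1·20° lon, +1·10° lat → SW at lon -160°, lat -80°.
Square 9, 7: +9·2° lon, +7·1° lat → SW at lon -142°, lat -73°.
Cell spans 2° lon × 1° lat.
west 142.000° W, east 140.000° W.

142.000° W, 140.000° W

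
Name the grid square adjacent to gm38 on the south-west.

GM27

Longitude square 3; −1 → 2.
Latitude square 8; −1 → 7.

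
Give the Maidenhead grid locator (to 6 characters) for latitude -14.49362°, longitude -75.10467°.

Offset from 180°W / 90°S: lon 104.8953°, lat 75.5064°.
Field: lon ⌊104.8953/20⌋ = 5 → F; lat ⌊75.5064/10⌋ = 7 → H.
Square: lon ⌊4.8953/2⌋ = 2; lat ⌊5.5064/1⌋ = 5.
Subsquare: lon ⌊0.8953/0.0833333⌋ = 10 → k; lat ⌊0.5064/0.0416667⌋ = 12 → m.

FH25km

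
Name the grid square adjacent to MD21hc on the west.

MD21gc

Longitude subsquare h = 7; −1 → 6 = g.
The latitude characters are unchanged.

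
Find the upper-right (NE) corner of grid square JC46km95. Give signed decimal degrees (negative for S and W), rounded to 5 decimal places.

Field J=9, C=2: +9·20° lon, +2·10° lat → SW at lon 0°, lat -70°.
Square 4, 6: +4·2° lon, +6·1° lat → SW at lon 8°, lat -64°.
Subsquare k=10, m=12: +10·0.0833333° lon, +12·0.0416667° lat → SW at lon 8.83333°, lat -63.5°.
Extended square 9, 5: +9·0.00833333° lon, +5·0.00416667° lat → SW at lon 8.90833°, lat -63.4792°.
Cell spans 0.00833333° lon × 0.00416667° lat. NE corner is SW corner plus one full cell.
latitude -63.47500, longitude 8.91667.

-63.47500, 8.91667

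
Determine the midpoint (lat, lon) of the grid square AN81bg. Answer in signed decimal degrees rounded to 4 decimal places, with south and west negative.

41.2708, -163.8750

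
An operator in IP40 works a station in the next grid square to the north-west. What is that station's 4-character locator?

IP31

Longitude square 4; −1 → 3.
Latitude square 0; +1 → 1.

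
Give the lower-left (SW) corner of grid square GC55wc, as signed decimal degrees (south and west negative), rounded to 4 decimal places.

Field G=6, C=2: +6·20° lon, +2·10° lat → SW at lon -60°, lat -70°.
Square 5, 5: +5·2° lon, +5·1° lat → SW at lon -50°, lat -65°.
Subsquare w=22, c=2: +22·0.0833333° lon, +2·0.0416667° lat → SW at lon -48.1667°, lat -64.9167°.
latitude -64.9167, longitude -48.1667.

-64.9167, -48.1667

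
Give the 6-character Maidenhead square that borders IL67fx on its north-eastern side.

Longitude subsquare f = 5; +1 → 6 = g.
Latitude subsquare x = 23; +1 → 24, wraps to 0 = a, carry into square.
Latitude square 7; +1 → 8.

IL68ga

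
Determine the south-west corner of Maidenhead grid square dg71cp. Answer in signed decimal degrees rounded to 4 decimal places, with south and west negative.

-28.3750, -105.8333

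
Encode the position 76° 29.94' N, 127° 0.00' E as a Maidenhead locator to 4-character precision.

Offset from 180°W / 90°S: lon 307.00°, lat 166.50°.
Field (20°×10°, letters A–R): lon ⌊307.00/20⌋ = 15 → P; lat ⌊166.50/10⌋ = 16 → Q.
Square (2°×1°, digits 0–9): lon ⌊7.00/2⌋ = 3; lat ⌊6.50/1⌋ = 6.

PQ36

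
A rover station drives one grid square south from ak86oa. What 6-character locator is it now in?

AK85ox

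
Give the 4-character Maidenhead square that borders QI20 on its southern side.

Latitude square 0; −1 → -1, wraps to 9, carry into field.
Latitude field I = 8; −1 → 7 = H.
The longitude characters are unchanged.

QH29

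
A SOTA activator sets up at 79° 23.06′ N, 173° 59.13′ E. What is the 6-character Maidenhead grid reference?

Add 180° to longitude and 90° to latitude: 353.9855, 169.3843.
Field: lon ⌊353.9855/20⌋ = 17 → R; lat ⌊169.3843/10⌋ = 16 → Q.
Square: lon ⌊13.9855/2⌋ = 6; lat ⌊9.3843/1⌋ = 9.
Subsquare: lon ⌊1.9855/0.0833333⌋ = 23 → x; lat ⌊0.3843/0.0416667⌋ = 9 → j.

RQ69xj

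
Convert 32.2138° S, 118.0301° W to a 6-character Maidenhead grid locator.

DF07xs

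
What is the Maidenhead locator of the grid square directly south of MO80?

MN89

Latitude square 0; −1 → -1, wraps to 9, carry into field.
Latitude field O = 14; −1 → 13 = N.
The longitude characters are unchanged.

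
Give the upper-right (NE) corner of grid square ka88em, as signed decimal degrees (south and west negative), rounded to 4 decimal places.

-81.4583, 36.4167

Field K=10, A=0: +10·20° lon, +0·10° lat → SW at lon 20°, lat -90°.
Square 8, 8: +8·2° lon, +8·1° lat → SW at lon 36°, lat -82°.
Subsquare e=4, m=12: +4·0.0833333° lon, +12·0.0416667° lat → SW at lon 36.3333°, lat -81.5°.
Cell spans 0.0833333° lon × 0.0416667° lat. NE corner is SW corner plus one full cell.
latitude -81.4583, longitude 36.4167.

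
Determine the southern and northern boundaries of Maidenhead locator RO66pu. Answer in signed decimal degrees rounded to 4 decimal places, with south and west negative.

Field R=17, O=14: +17·20° lon, +14·10° lat → SW at lon 160°, lat 50°.
Square 6, 6: +6·2° lon, +6·1° lat → SW at lon 172°, lat 56°.
Subsquare p=15, u=20: +15·0.0833333° lon, +20·0.0416667° lat → SW at lon 173.25°, lat 56.8333°.
Cell spans 0.0833333° lon × 0.0416667° lat.
south 56.8333, north 56.8750.

56.8333, 56.8750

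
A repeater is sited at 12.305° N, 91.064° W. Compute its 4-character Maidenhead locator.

Add 180° to longitude and 90° to latitude: 88.94, 102.31.
Field: lon ⌊88.94/20⌋ = 4 → E; lat ⌊102.31/10⌋ = 10 → K.
Square: lon ⌊8.94/2⌋ = 4; lat ⌊2.31/1⌋ = 2.

EK42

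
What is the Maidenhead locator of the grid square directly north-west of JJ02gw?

Longitude subsquare g = 6; −1 → 5 = f.
Latitude subsquare w = 22; +1 → 23 = x.

JJ02fx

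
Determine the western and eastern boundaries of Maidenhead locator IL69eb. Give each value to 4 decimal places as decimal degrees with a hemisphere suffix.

Field I=8, L=11: +8·20° lon, +11·10° lat → SW at lon -20°, lat 20°.
Square 6, 9: +6·2° lon, +9·1° lat → SW at lon -8°, lat 29°.
Subsquare e=4, b=1: +4·0.0833333° lon, +1·0.0416667° lat → SW at lon -7.66667°, lat 29.0417°.
Cell spans 0.0833333° lon × 0.0416667° lat.
west 7.6667° W, east 7.5833° W.

7.6667° W, 7.5833° W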